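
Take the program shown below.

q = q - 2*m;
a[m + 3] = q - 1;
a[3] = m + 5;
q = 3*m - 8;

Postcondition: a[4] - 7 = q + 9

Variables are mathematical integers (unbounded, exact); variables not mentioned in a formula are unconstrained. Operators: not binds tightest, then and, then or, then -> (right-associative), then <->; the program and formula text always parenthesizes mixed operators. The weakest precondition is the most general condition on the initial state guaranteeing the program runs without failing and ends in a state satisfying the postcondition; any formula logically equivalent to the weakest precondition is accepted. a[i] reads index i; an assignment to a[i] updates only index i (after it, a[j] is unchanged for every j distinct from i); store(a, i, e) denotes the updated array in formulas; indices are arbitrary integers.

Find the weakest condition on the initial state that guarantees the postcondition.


Working backward. After the program, the postcondition a[4] - 7 = q + 9 must hold; in canonical form it is a[4] = q + 16.
Before q := 3*m - 8: a[4] = 3*m + 8
Before a[3] := m + 5: a[4] = 3*m + 8
Before a[m + 3] := q - 1: store(a, m + 3, q - 1)[4] = 3*m + 8
Before q := q - 2*m: store(a, m + 3, -2*m + q - 1)[4] = 3*m + 8
Answer: WP = store(a, m + 3, -2*m + q - 1)[4] = 3*m + 8


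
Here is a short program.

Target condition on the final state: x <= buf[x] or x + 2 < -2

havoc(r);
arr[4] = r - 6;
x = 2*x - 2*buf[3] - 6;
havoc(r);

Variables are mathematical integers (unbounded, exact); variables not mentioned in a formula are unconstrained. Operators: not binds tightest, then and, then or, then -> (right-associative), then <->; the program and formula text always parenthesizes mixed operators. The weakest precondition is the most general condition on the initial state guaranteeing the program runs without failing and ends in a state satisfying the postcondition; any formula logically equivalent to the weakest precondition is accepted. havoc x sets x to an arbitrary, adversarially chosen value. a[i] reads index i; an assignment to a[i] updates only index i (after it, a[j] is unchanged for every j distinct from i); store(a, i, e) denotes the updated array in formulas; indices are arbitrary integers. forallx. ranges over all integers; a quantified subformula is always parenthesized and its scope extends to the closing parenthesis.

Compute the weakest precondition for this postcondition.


Working backward. After the program, the postcondition x <= buf[x] or x + 2 < -2 must hold; in canonical form it is x <= buf[x] or x < -4.
Before havoc r: x <= buf[x] or x < -4
Before x := 2*x - 2*buf[3] - 6: 2*x <= 2*buf[3] + buf[-2*buf[3] + 2*x - 6] + 6 or 2*x < 2*buf[3] + 2
Before arr[4] := r - 6: 2*x <= 2*buf[3] + buf[-2*buf[3] + 2*x - 6] + 6 or 2*x < 2*buf[3] + 2
Before havoc r: 2*x <= 2*buf[3] + buf[-2*buf[3] + 2*x - 6] + 6 or 2*x < 2*buf[3] + 2
Answer: WP = 2*x <= 2*buf[3] + buf[-2*buf[3] + 2*x - 6] + 6 or 2*x < 2*buf[3] + 2


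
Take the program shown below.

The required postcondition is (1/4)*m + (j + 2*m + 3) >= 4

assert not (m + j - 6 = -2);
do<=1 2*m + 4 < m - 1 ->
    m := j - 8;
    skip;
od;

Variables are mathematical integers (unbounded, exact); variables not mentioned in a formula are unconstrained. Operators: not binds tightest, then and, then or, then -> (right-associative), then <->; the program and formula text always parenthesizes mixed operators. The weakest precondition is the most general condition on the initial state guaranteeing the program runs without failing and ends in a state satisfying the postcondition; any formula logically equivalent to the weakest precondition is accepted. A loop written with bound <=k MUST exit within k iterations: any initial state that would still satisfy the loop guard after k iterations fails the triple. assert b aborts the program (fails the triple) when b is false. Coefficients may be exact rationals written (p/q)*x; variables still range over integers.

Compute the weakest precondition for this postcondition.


Working backward. After the program, the postcondition (1/4)*m + (j + 2*m + 3) >= 4 must hold; in canonical form it is j + (9/4)*m >= 1.
Before the loop (bound <=1), unroll the exhaustion recursion (WP_0 = exit-now case; WP_j = one more guarded iteration, up to j = 1):
  WP_0: (not (m < -5)) and j + (9/4)*m >= 1
  WP_1: (m < -5 -> ((not (j < 3)) and (13/4)*j >= 19)) and ((not (m < -5)) -> j + (9/4)*m >= 1)
So before the loop: (m < -5 -> ((not (j < 3)) and (13/4)*j >= 19)) and ((not (m < -5)) -> j + (9/4)*m >= 1)
Before assert not (m + j - 6 = -2): (not (j + m = 4)) and (m < -5 -> ((not (j < 3)) and (13/4)*j >= 19)) and ((not (m < -5)) -> j + (9/4)*m >= 1)
Answer: WP = (not (j + m = 4)) and (m < -5 -> ((not (j < 3)) and (13/4)*j >= 19)) and ((not (m < -5)) -> j + (9/4)*m >= 1)


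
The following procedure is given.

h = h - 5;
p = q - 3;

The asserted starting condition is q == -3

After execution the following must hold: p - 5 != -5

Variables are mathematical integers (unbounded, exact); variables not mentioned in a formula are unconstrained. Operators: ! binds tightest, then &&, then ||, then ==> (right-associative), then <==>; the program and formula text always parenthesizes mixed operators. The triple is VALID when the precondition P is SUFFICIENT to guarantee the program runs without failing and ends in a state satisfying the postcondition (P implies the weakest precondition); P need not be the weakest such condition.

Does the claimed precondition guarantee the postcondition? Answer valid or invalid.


Working backward. After the program, the postcondition p - 5 != -5 must hold; in canonical form it is p != 0.
Before p := q - 3: q != 3
Before h := h - 5: q != 3
The weakest precondition is q != 3.
Check whether q == -3 implies it.
Every state satisfying the precondition satisfies the weakest precondition: the implication holds.
Answer: valid


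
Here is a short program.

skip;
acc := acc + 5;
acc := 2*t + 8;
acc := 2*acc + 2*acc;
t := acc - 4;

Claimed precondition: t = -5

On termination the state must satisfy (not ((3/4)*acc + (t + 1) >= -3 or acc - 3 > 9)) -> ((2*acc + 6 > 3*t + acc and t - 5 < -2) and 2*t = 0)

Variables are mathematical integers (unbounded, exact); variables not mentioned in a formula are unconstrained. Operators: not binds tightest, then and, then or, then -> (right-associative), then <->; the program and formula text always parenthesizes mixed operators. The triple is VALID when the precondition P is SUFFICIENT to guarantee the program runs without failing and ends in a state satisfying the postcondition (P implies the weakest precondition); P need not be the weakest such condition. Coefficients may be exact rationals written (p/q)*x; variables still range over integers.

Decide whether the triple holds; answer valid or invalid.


Working backward. After the program, the postcondition (not ((3/4)*acc + (t + 1) >= -3 or acc - 3 > 9)) -> ((2*acc + 6 > 3*t + acc and t - 5 < -2) and 2*t = 0) must hold; in canonical form it is (not ((3/4)*acc + t >= -4 or acc > 12)) -> (acc > 3*t - 6 and t < 3 and 2*t = 0).
Before t := acc - 4: (not ((7/4)*acc >= 0 or acc > 12)) -> (2*acc < 18 and acc < 7 and 2*acc = 8)
Before acc := 2*acc + 2*acc: (not (7*acc >= 0 or 4*acc > 12)) -> (8*acc < 18 and 4*acc < 7 and 8*acc = 8)
Before acc := 2*t + 8: (not (14*t >= -56 or 8*t > -20)) -> (16*t < -46 and 8*t < -25 and 16*t = -56)
Before acc := acc + 5: (not (14*t >= -56 or 8*t > -20)) -> (16*t < -46 and 8*t < -25 and 16*t = -56)
Before skip: (not (14*t >= -56 or 8*t > -20)) -> (16*t < -46 and 8*t < -25 and 16*t = -56)
The weakest precondition is (not (14*t >= -56 or 8*t > -20)) -> (16*t < -46 and 8*t < -25 and 16*t = -56).
Check whether t = -5 implies it.
Countermodel: at the initial state t = -5, the precondition holds but the weakest precondition fails.
Answer: invalid


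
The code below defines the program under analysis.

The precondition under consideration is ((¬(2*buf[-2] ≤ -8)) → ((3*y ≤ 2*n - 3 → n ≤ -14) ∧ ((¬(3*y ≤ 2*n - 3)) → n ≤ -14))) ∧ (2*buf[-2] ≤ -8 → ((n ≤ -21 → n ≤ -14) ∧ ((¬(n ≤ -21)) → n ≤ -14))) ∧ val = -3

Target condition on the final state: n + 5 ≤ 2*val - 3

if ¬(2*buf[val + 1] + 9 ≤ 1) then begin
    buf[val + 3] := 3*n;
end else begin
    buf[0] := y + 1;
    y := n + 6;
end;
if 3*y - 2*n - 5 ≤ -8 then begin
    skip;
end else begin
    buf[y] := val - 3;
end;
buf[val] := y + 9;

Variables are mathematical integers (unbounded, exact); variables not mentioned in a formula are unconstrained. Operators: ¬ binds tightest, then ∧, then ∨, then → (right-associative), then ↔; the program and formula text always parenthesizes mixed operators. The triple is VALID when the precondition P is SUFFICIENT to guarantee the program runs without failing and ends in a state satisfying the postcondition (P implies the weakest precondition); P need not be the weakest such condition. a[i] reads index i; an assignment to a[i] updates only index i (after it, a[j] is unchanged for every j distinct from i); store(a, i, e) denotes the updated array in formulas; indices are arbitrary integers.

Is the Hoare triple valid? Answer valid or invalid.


Working backward. After the program, the postcondition n + 5 ≤ 2*val - 3 must hold; in canonical form it is n ≤ 2*val - 8.
Before buf[val] := y + 9: n ≤ 2*val - 8
Then branch requires n ≤ 2*val - 8; else branch requires n ≤ 2*val - 8.
Before the if: (3*y ≤ 2*n - 3 → n ≤ 2*val - 8) ∧ ((¬(3*y ≤ 2*n - 3)) → n ≤ 2*val - 8)
Then branch requires (3*y ≤ 2*n - 3 → n ≤ 2*val - 8) ∧ ((¬(3*y ≤ 2*n - 3)) → n ≤ 2*val - 8); else branch requires (n ≤ -21 → n ≤ 2*val - 8) ∧ ((¬(n ≤ -21)) → n ≤ 2*val - 8).
Before the if: ((¬(2*buf[val + 1] ≤ -8)) → ((3*y ≤ 2*n - 3 → n ≤ 2*val - 8) ∧ ((¬(3*y ≤ 2*n - 3)) → n ≤ 2*val - 8))) ∧ (2*buf[val + 1] ≤ -8 → ((n ≤ -21 → n ≤ 2*val - 8) ∧ ((¬(n ≤ -21)) → n ≤ 2*val - 8)))
The weakest precondition is ((¬(2*buf[val + 1] ≤ -8)) → ((3*y ≤ 2*n - 3 → n ≤ 2*val - 8) ∧ ((¬(3*y ≤ 2*n - 3)) → n ≤ 2*val - 8))) ∧ (2*buf[val + 1] ≤ -8 → ((n ≤ -21 → n ≤ 2*val - 8) ∧ ((¬(n ≤ -21)) → n ≤ 2*val - 8))).
Check whether ((¬(2*buf[-2] ≤ -8)) → ((3*y ≤ 2*n - 3 → n ≤ -14) ∧ ((¬(3*y ≤ 2*n - 3)) → n ≤ -14))) ∧ (2*buf[-2] ≤ -8 → ((n ≤ -21 → n ≤ -14) ∧ ((¬(n ≤ -21)) → n ≤ -14))) ∧ val = -3 implies it.
Every state satisfying the precondition satisfies the weakest precondition: the implication holds.
Answer: valid


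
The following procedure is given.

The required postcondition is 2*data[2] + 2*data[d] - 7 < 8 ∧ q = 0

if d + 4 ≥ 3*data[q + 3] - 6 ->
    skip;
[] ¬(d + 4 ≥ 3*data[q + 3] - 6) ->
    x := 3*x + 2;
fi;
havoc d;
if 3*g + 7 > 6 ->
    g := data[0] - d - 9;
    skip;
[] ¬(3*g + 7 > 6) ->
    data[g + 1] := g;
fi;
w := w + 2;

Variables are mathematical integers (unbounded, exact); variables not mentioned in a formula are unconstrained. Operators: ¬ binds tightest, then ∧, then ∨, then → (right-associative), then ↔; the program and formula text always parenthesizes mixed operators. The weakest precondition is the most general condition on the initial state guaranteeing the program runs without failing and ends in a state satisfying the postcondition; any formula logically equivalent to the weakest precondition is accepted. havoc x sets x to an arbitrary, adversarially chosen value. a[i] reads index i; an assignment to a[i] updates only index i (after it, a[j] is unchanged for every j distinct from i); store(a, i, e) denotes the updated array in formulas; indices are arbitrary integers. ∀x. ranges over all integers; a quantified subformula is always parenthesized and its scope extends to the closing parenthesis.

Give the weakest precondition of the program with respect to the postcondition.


Working backward. After the program, the postcondition 2*data[2] + 2*data[d] - 7 < 8 ∧ q = 0 must hold; in canonical form it is 2*data[2] + 2*data[d] < 15 ∧ q = 0.
Before w := w + 2: 2*data[2] + 2*data[d] < 15 ∧ q = 0
Then branch requires 2*data[2] + 2*data[d] < 15 ∧ q = 0; else branch requires 2*store(data, g + 1, g)[2] + 2*store(data, g + 1, g)[d] < 15 ∧ q = 0.
Before the if: (3*g > -1 → (2*data[2] + 2*data[d] < 15 ∧ q = 0)) ∧ ((¬(3*g > -1)) → (2*store(data, g + 1, g)[2] + 2*store(data, g + 1, g)[d] < 15 ∧ q = 0))
Before havoc d: ∀d_1. ((3*g > -1 → (2*data[2] + 2*data[d_1] < 15 ∧ q = 0)) ∧ ((¬(3*g > -1)) → (2*store(data, g + 1, g)[2] + 2*store(data, g + 1, g)[d_1] < 15 ∧ q = 0)))
Then branch requires ∀d_1. ((3*g > -1 → (2*data[2] + 2*data[d_1] < 15 ∧ q = 0)) ∧ ((¬(3*g > -1)) → (2*store(data, g + 1, g)[2] + 2*store(data, g + 1, g)[d_1] < 15 ∧ q = 0))); else branch requires ∀d_1. ((3*g > -1 → (2*data[2] + 2*data[d_1] < 15 ∧ q = 0)) ∧ ((¬(3*g > -1)) → (2*store(data, g + 1, g)[2] + 2*store(data, g + 1, g)[d_1] < 15 ∧ q = 0))).
Before the if: (d ≥ 3*data[q + 3] - 10 → (∀d_1. ((3*g > -1 → (2*data[2] + 2*data[d_1] < 15 ∧ q = 0)) ∧ ((¬(3*g > -1)) → (2*store(data, g + 1, g)[2] + 2*store(data, g + 1, g)[d_1] < 15 ∧ q = 0))))) ∧ ((¬(d ≥ 3*data[q + 3] - 10)) → (∀d_1. ((3*g > -1 → (2*data[2] + 2*data[d_1] < 15 ∧ q = 0)) ∧ ((¬(3*g > -1)) → (2*store(data, g + 1, g)[2] + 2*store(data, g + 1, g)[d_1] < 15 ∧ q = 0)))))
Answer: WP = (d ≥ 3*data[q + 3] - 10 → (∀d_1. ((3*g > -1 → (2*data[2] + 2*data[d_1] < 15 ∧ q = 0)) ∧ ((¬(3*g > -1)) → (2*store(data, g + 1, g)[2] + 2*store(data, g + 1, g)[d_1] < 15 ∧ q = 0))))) ∧ ((¬(d ≥ 3*data[q + 3] - 10)) → (∀d_1. ((3*g > -1 → (2*data[2] + 2*data[d_1] < 15 ∧ q = 0)) ∧ ((¬(3*g > -1)) → (2*store(data, g + 1, g)[2] + 2*store(data, g + 1, g)[d_1] < 15 ∧ q = 0)))))


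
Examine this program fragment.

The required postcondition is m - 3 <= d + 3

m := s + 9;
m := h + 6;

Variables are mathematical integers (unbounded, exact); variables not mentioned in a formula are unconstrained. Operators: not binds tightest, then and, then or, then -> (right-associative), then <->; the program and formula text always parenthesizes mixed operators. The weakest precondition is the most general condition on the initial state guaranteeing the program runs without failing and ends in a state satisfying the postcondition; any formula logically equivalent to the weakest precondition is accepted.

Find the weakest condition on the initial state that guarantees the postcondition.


Working backward. After the program, the postcondition m - 3 <= d + 3 must hold; in canonical form it is m <= d + 6.
Before m := h + 6: h <= d
Before m := s + 9: h <= d
Answer: WP = h <= d


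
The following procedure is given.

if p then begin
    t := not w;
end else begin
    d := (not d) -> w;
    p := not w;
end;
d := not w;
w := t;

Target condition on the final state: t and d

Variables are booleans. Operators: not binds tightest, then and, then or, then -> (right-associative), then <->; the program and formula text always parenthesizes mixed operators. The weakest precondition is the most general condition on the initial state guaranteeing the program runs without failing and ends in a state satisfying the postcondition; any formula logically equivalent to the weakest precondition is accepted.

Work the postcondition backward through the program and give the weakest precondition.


Working backward. After the program, t and d must hold.
Before w := t: t and d
Before d := not w: t and (not w)
Then branch requires not w; else branch requires t and (not w).
Before the if: (p -> (not w)) and ((not p) -> (t and (not w)))
Answer: WP = (p -> (not w)) and ((not p) -> (t and (not w)))


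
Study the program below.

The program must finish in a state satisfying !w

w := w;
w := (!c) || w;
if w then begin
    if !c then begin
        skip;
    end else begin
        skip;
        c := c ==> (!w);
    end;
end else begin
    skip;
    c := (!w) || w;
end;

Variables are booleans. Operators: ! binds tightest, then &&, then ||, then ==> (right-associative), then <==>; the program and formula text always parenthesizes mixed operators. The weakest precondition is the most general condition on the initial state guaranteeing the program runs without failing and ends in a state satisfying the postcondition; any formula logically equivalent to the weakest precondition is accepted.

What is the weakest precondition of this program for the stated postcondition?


Working backward. After the program, !w must hold.
Then branch requires ((!c) ==> (!w)) && (c ==> (!w)); else branch requires !w.
Before the if: w ==> (((!c) ==> (!w)) && (c ==> (!w)))
Before w := (!c) || w: ((!c) || w) ==> (((!c) ==> (!((!c) || w))) && (c ==> (!((!c) || w))))
Before w := w: ((!c) || w) ==> (((!c) ==> (!((!c) || w))) && (c ==> (!((!c) || w))))
Answer: WP = ((!c) || w) ==> (((!c) ==> (!((!c) || w))) && (c ==> (!((!c) || w))))


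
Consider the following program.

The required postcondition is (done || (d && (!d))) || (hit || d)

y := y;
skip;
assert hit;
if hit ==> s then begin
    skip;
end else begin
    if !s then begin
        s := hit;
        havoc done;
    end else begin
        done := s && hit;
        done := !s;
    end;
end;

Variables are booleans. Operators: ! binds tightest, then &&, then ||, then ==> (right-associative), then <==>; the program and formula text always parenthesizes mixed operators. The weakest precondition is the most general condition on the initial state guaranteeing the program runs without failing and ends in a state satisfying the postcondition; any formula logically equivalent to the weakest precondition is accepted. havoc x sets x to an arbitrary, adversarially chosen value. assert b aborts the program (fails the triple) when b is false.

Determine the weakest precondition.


Working backward. After the program, the postcondition (done || (d && (!d))) || (hit || d) must hold; in canonical form it is done || hit || d.
Then branch requires done || hit || d; else branch requires ((!s) ==> (hit || d)) && (s ==> ((!s) || hit || d)).
Before the if: ((hit ==> s) ==> (done || hit || d)) && ((!(hit ==> s)) ==> (((!s) ==> (hit || d)) && (s ==> ((!s) || hit || d))))
Before assert hit: hit && ((hit ==> s) ==> (done || hit || d)) && ((!(hit ==> s)) ==> (((!s) ==> (hit || d)) && (s ==> ((!s) || hit || d))))
Before skip: hit && ((hit ==> s) ==> (done || hit || d)) && ((!(hit ==> s)) ==> (((!s) ==> (hit || d)) && (s ==> ((!s) || hit || d))))
Before y := y: hit && ((hit ==> s) ==> (done || hit || d)) && ((!(hit ==> s)) ==> (((!s) ==> (hit || d)) && (s ==> ((!s) || hit || d))))
Answer: WP = hit && ((hit ==> s) ==> (done || hit || d)) && ((!(hit ==> s)) ==> (((!s) ==> (hit || d)) && (s ==> ((!s) || hit || d))))


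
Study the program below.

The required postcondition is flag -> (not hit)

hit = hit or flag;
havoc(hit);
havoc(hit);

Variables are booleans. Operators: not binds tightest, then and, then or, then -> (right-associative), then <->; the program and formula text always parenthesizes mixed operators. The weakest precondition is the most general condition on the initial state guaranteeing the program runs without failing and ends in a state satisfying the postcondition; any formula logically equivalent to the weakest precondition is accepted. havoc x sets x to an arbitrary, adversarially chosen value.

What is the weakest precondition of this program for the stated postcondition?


Working backward. After the program, flag -> (not hit) must hold.
Before havoc hit: not flag
Before havoc hit: not flag
Before hit := hit or flag: not flag
Answer: WP = not flag


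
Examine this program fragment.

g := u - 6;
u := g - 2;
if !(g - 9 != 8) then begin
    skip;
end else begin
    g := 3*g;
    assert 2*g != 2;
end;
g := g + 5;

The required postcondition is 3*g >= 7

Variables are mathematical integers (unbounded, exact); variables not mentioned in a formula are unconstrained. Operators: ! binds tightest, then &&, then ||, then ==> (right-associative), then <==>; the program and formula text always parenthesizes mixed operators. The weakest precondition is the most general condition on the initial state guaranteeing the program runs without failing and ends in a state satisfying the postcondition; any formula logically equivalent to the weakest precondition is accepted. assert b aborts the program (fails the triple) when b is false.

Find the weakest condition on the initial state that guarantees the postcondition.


Working backward. After the program, 3*g >= 7 must hold.
Before g := g + 5: 3*g >= -8
Then branch requires 3*g >= -8; else branch requires 6*g != 2 && 9*g >= -8.
Before the if: ((!(g != 17)) ==> 3*g >= -8) && (g != 17 ==> (6*g != 2 && 9*g >= -8))
Before u := g - 2: ((!(g != 17)) ==> 3*g >= -8) && (g != 17 ==> (6*g != 2 && 9*g >= -8))
Before g := u - 6: ((!(u != 23)) ==> 3*u >= 10) && (u != 23 ==> (6*u != 38 && 9*u >= 46))
Answer: WP = ((!(u != 23)) ==> 3*u >= 10) && (u != 23 ==> (6*u != 38 && 9*u >= 46))


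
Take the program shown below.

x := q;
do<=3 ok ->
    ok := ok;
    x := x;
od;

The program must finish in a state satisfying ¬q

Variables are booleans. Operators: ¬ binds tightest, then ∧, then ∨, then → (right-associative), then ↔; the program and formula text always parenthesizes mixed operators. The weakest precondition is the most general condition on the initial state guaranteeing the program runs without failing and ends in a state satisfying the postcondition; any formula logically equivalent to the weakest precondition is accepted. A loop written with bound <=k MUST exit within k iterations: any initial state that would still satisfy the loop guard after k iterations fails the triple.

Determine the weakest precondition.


Working backward. After the program, ¬q must hold.
Before the loop (bound <=3), unroll the exhaustion recursion (WP_0 = exit-now case; WP_j = one more guarded iteration, up to j = 3):
  WP_0: (¬ok) ∧ (¬q)
  WP_1: (ok → ((¬ok) ∧ (¬q))) ∧ ((¬ok) → (¬q))
  WP_2: (ok → ((ok → ((¬ok) ∧ (¬q))) ∧ ((¬ok) → (¬q)))) ∧ ((¬ok) → (¬q))
  WP_3: (ok → ((ok → ((ok → ((¬ok) ∧ (¬q))) ∧ ((¬ok) → (¬q)))) ∧ ((¬ok) → (¬q)))) ∧ ((¬ok) → (¬q))
So before the loop: (ok → ((ok → ((ok → ((¬ok) ∧ (¬q))) ∧ ((¬ok) → (¬q)))) ∧ ((¬ok) → (¬q)))) ∧ ((¬ok) → (¬q))
Before x := q: (ok → ((ok → ((ok → ((¬ok) ∧ (¬q))) ∧ ((¬ok) → (¬q)))) ∧ ((¬ok) → (¬q)))) ∧ ((¬ok) → (¬q))
Answer: WP = (ok → ((ok → ((ok → ((¬ok) ∧ (¬q))) ∧ ((¬ok) → (¬q)))) ∧ ((¬ok) → (¬q)))) ∧ ((¬ok) → (¬q))


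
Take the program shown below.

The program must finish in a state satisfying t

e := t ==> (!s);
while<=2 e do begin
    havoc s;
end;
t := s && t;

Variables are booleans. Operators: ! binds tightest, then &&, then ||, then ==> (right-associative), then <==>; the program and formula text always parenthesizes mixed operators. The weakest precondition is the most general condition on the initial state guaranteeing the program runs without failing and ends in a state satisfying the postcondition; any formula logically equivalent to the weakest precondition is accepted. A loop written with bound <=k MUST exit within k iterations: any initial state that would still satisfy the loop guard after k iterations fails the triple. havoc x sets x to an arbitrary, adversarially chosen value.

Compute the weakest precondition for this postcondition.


Working backward. After the program, t must hold.
Before t := s && t: s && t
Before the loop (bound <=2), unroll the exhaustion recursion (WP_0 = exit-now case; WP_j = one more guarded iteration, up to j = 2):
  WP_0: (!e) && s && t
  WP_1: (!e) && ((!e) ==> (s && t))
  WP_2: (!e) && ((!e) ==> (s && t))
So before the loop: (!e) && ((!e) ==> (s && t))
Before e := t ==> (!s): (!(t ==> (!s))) && ((!(t ==> (!s))) ==> (s && t))
Answer: WP = (!(t ==> (!s))) && ((!(t ==> (!s))) ==> (s && t))


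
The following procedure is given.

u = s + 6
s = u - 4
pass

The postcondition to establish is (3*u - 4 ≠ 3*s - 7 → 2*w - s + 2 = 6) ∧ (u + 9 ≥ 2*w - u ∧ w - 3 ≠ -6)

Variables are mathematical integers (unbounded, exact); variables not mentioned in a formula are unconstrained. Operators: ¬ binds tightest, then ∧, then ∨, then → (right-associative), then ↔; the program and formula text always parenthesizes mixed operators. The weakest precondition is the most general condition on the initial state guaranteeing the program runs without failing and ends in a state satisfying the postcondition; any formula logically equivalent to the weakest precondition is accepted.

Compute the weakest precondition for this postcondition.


Working backward. After the program, the postcondition (3*u - 4 ≠ 3*s - 7 → 2*w - s + 2 = 6) ∧ (u + 9 ≥ 2*w - u ∧ w - 3 ≠ -6) must hold; in canonical form it is (3*u ≠ 3*s - 3 → 2*w = s + 4) ∧ 2*u ≥ 2*w - 9 ∧ w ≠ -3.
Before skip: (3*u ≠ 3*s - 3 → 2*w = s + 4) ∧ 2*u ≥ 2*w - 9 ∧ w ≠ -3
Before s := u - 4: 2*w = u ∧ 2*u ≥ 2*w - 9 ∧ w ≠ -3
Before u := s + 6: 2*w = s + 6 ∧ 2*s ≥ 2*w - 21 ∧ w ≠ -3
Answer: WP = 2*w = s + 6 ∧ 2*s ≥ 2*w - 21 ∧ w ≠ -3


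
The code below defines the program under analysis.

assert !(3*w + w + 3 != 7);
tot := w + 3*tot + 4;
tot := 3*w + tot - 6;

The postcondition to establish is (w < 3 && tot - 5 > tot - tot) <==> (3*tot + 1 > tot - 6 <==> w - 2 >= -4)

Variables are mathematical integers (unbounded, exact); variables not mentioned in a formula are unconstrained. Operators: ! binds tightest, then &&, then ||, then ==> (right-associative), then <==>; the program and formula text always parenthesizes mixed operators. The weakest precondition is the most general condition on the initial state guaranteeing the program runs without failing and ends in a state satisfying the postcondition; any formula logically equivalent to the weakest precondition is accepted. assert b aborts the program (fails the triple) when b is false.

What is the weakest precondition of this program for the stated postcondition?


Working backward. After the program, the postcondition (w < 3 && tot - 5 > tot - tot) <==> (3*tot + 1 > tot - 6 <==> w - 2 >= -4) must hold; in canonical form it is (w < 3 && tot > 5) <==> (2*tot > -7 <==> w >= -2).
Before tot := 3*w + tot - 6: (w < 3 && tot + 3*w > 11) <==> (2*tot + 6*w > 5 <==> w >= -2)
Before tot := w + 3*tot + 4: (w < 3 && 3*tot + 4*w > 7) <==> (6*tot + 8*w > -3 <==> w >= -2)
Before assert !(3*w + w + 3 != 7): (!(4*w != 4)) && ((w < 3 && 3*tot + 4*w > 7) <==> (6*tot + 8*w > -3 <==> w >= -2))
Answer: WP = (!(4*w != 4)) && ((w < 3 && 3*tot + 4*w > 7) <==> (6*tot + 8*w > -3 <==> w >= -2))


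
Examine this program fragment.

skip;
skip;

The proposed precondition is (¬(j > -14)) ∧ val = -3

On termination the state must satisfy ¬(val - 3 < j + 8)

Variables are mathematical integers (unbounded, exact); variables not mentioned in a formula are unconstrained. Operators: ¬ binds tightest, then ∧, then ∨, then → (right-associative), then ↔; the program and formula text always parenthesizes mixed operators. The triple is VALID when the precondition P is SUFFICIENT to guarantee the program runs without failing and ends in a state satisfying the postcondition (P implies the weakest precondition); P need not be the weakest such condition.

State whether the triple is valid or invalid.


Working backward. After the program, the postcondition ¬(val - 3 < j + 8) must hold; in canonical form it is ¬(val < j + 11).
Before skip: ¬(val < j + 11)
Before skip: ¬(val < j + 11)
The weakest precondition is ¬(val < j + 11).
Check whether (¬(j > -14)) ∧ val = -3 implies it.
Every state satisfying the precondition satisfies the weakest precondition: the implication holds.
Answer: valid


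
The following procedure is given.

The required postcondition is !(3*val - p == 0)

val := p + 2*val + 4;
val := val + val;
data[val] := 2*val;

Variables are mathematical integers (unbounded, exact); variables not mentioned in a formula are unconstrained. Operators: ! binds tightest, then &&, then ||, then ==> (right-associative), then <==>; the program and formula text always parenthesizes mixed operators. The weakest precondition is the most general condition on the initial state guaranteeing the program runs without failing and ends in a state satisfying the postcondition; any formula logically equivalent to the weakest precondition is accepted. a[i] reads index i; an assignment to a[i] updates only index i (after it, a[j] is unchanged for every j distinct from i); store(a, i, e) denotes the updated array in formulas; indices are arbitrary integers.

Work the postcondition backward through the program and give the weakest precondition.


Working backward. After the program, the postcondition !(3*val - p == 0) must hold; in canonical form it is !(3*val == p).
Before data[val] := 2*val: !(3*val == p)
Before val := val + val: !(6*val == p)
Before val := p + 2*val + 4: !(5*p + 12*val == -24)
Answer: WP = !(5*p + 12*val == -24)


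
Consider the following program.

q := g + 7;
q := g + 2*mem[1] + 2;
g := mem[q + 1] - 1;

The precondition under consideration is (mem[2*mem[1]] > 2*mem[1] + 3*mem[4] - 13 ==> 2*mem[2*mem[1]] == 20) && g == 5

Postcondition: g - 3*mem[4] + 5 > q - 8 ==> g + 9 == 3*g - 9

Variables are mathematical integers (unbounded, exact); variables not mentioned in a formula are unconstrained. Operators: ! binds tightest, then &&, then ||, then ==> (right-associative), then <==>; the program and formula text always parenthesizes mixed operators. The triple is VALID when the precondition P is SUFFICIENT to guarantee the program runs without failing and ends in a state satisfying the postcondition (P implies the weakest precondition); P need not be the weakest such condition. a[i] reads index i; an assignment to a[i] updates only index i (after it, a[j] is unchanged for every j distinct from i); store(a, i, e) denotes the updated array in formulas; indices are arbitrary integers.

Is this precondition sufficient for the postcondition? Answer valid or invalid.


Working backward. After the program, the postcondition g - 3*mem[4] + 5 > q - 8 ==> g + 9 == 3*g - 9 must hold; in canonical form it is g > 3*mem[4] + q - 13 ==> 2*g == 18.
Before g := mem[q + 1] - 1: mem[q + 1] > 3*mem[4] + q - 12 ==> 2*mem[q + 1] == 20
Before q := g + 2*mem[1] + 2: mem[2*mem[1] + g + 3] > 2*mem[1] + 3*mem[4] + g - 10 ==> 2*mem[2*mem[1] + g + 3] == 20
Before q := g + 7: mem[2*mem[1] + g + 3] > 2*mem[1] + 3*mem[4] + g - 10 ==> 2*mem[2*mem[1] + g + 3] == 20
The weakest precondition is mem[2*mem[1] + g + 3] > 2*mem[1] + 3*mem[4] + g - 10 ==> 2*mem[2*mem[1] + g + 3] == 20.
Check whether (mem[2*mem[1]] > 2*mem[1] + 3*mem[4] - 13 ==> 2*mem[2*mem[1]] == 20) && g == 5 implies it.
Countermodel: at the initial state g = 5, mem = {[-14080] = -60656, [-14072] = 11, [1] = -7040, [4] = -15521, elsewhere -7040}, the precondition holds but the weakest precondition fails.
Answer: invalid


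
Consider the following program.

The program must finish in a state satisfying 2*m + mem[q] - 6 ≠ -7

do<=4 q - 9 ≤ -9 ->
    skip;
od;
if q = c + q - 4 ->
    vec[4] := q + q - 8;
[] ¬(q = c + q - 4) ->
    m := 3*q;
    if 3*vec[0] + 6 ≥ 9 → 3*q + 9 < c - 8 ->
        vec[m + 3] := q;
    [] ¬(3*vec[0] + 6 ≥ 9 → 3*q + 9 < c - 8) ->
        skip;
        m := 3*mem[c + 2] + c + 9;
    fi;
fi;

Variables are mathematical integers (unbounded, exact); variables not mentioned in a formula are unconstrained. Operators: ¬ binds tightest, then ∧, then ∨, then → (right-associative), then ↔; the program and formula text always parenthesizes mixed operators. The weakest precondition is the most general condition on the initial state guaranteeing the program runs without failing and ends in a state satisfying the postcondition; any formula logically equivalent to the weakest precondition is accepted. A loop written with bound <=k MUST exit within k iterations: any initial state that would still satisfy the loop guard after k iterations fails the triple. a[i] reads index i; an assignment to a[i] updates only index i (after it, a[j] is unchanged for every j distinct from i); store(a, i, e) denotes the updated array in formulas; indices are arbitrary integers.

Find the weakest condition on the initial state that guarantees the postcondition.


Working backward. After the program, the postcondition 2*m + mem[q] - 6 ≠ -7 must hold; in canonical form it is mem[q] + 2*m ≠ -1.
Then branch requires mem[q] + 2*m ≠ -1; else branch requires ((3*vec[0] ≥ 3 → 3*q < c - 17) → mem[q] + 6*q ≠ -1) ∧ ((¬(3*vec[0] ≥ 3 → 3*q < c - 17)) → 6*mem[c + 2] + mem[q] + 2*c ≠ -19).
Before the if: (c = 4 → mem[q] + 2*m ≠ -1) ∧ ((¬(c = 4)) → (((3*vec[0] ≥ 3 → 3*q < c - 17) → mem[q] + 6*q ≠ -1) ∧ ((¬(3*vec[0] ≥ 3 → 3*q < c - 17)) → 6*mem[c + 2] + mem[q] + 2*c ≠ -19)))
Before the loop (bound <=4), unroll the exhaustion recursion (WP_0 = exit-now case; WP_j = one more guarded iteration, up to j = 4):
  WP_0: (¬(q ≤ 0)) ∧ (c = 4 → mem[q] + 2*m ≠ -1) ∧ ((¬(c = 4)) → (((3*vec[0] ≥ 3 → 3*q < c - 17) → mem[q] + 6*q ≠ -1) ∧ ((¬(3*vec[0] ≥ 3 → 3*q < c - 17)) → 6*mem[c + 2] + mem[q] + 2*c ≠ -19)))
  WP_1: (q ≤ 0 → ((¬(q ≤ 0)) ∧ (c = 4 → mem[q] + 2*m ≠ -1) ∧ ((¬(c = 4)) → (((3*vec[0] ≥ 3 → 3*q < c - 17) → mem[q] + 6*q ≠ -1) ∧ ((¬(3*vec[0] ≥ 3 → 3*q < c - 17)) → 6*mem[c + 2] + mem[q] + 2*c ≠ -19))))) ∧ ((¬(q ≤ 0)) → ((c = 4 → mem[q] + 2*m ≠ -1) ∧ ((¬(c = 4)) → (((3*vec[0] ≥ 3 → 3*q < c - 17) → mem[q] + 6*q ≠ -1) ∧ ((¬(3*vec[0] ≥ 3 → 3*q < c - 17)) → 6*mem[c + 2] + mem[q] + 2*c ≠ -19)))))
  WP_2: (q ≤ 0 → ((q ≤ 0 → ((¬(q ≤ 0)) ∧ (c = 4 → mem[q] + 2*m ≠ -1) ∧ ((¬(c = 4)) → (((3*vec[0] ≥ 3 → 3*q < c - 17) → mem[q] + 6*q ≠ -1) ∧ ((¬(3*vec[0] ≥ 3 → 3*q < c - 17)) → 6*mem[c + 2] + mem[q] + 2*c ≠ -19))))) ∧ ((¬(q ≤ 0)) → ((c = 4 → mem[q] + 2*m ≠ -1) ∧ ((¬(c = 4)) → (((3*vec[0] ≥ 3 → 3*q < c - 17) → mem[q] + 6*q ≠ -1) ∧ ((¬(3*vec[0] ≥ 3 → 3*q < c - 17)) → 6*mem[c + 2] + mem[q] + 2*c ≠ -19))))))) ∧ ((¬(q ≤ 0)) → ((c = 4 → mem[q] + 2*m ≠ -1) ∧ ((¬(c = 4)) → (((3*vec[0] ≥ 3 → 3*q < c - 17) → mem[q] + 6*q ≠ -1) ∧ ((¬(3*vec[0] ≥ 3 → 3*q < c - 17)) → 6*mem[c + 2] + mem[q] + 2*c ≠ -19)))))
  WP_3: (q ≤ 0 → ((q ≤ 0 → ((q ≤ 0 → ((¬(q ≤ 0)) ∧ (c = 4 → mem[q] + 2*m ≠ -1) ∧ ((¬(c = 4)) → (((3*vec[0] ≥ 3 → 3*q < c - 17) → mem[q] + 6*q ≠ -1) ∧ ((¬(3*vec[0] ≥ 3 → 3*q < c - 17)) → 6*mem[c + 2] + mem[q] + 2*c ≠ -19))))) ∧ ((¬(q ≤ 0)) → ((c = 4 → mem[q] + 2*m ≠ -1) ∧ ((¬(c = 4)) → (((3*vec[0] ≥ 3 → 3*q < c - 17) → mem[q] + 6*q ≠ -1) ∧ ((¬(3*vec[0] ≥ 3 → 3*q < c - 17)) → 6*mem[c + 2] + mem[q] + 2*c ≠ -19))))))) ∧ ((¬(q ≤ 0)) → ((c = 4 → mem[q] + 2*m ≠ -1) ∧ ((¬(c = 4)) → (((3*vec[0] ≥ 3 → 3*q < c - 17) → mem[q] + 6*q ≠ -1) ∧ ((¬(3*vec[0] ≥ 3 → 3*q < c - 17)) → 6*mem[c + 2] + mem[q] + 2*c ≠ -19))))))) ∧ ((¬(q ≤ 0)) → ((c = 4 → mem[q] + 2*m ≠ -1) ∧ ((¬(c = 4)) → (((3*vec[0] ≥ 3 → 3*q < c - 17) → mem[q] + 6*q ≠ -1) ∧ ((¬(3*vec[0] ≥ 3 → 3*q < c - 17)) → 6*mem[c + 2] + mem[q] + 2*c ≠ -19)))))
  WP_4: (q ≤ 0 → ((q ≤ 0 → ((q ≤ 0 → ((q ≤ 0 → ((¬(q ≤ 0)) ∧ (c = 4 → mem[q] + 2*m ≠ -1) ∧ ((¬(c = 4)) → (((3*vec[0] ≥ 3 → 3*q < c - 17) → mem[q] + 6*q ≠ -1) ∧ ((¬(3*vec[0] ≥ 3 → 3*q < c - 17)) → 6*mem[c + 2] + mem[q] + 2*c ≠ -19))))) ∧ ((¬(q ≤ 0)) → ((c = 4 → mem[q] + 2*m ≠ -1) ∧ ((¬(c = 4)) → (((3*vec[0] ≥ 3 → 3*q < c - 17) → mem[q] + 6*q ≠ -1) ∧ ((¬(3*vec[0] ≥ 3 → 3*q < c - 17)) → 6*mem[c + 2] + mem[q] + 2*c ≠ -19))))))) ∧ ((¬(q ≤ 0)) → ((c = 4 → mem[q] + 2*m ≠ -1) ∧ ((¬(c = 4)) → (((3*vec[0] ≥ 3 → 3*q < c - 17) → mem[q] + 6*q ≠ -1) ∧ ((¬(3*vec[0] ≥ 3 → 3*q < c - 17)) → 6*mem[c + 2] + mem[q] + 2*c ≠ -19))))))) ∧ ((¬(q ≤ 0)) → ((c = 4 → mem[q] + 2*m ≠ -1) ∧ ((¬(c = 4)) → (((3*vec[0] ≥ 3 → 3*q < c - 17) → mem[q] + 6*q ≠ -1) ∧ ((¬(3*vec[0] ≥ 3 → 3*q < c - 17)) → 6*mem[c + 2] + mem[q] + 2*c ≠ -19))))))) ∧ ((¬(q ≤ 0)) → ((c = 4 → mem[q] + 2*m ≠ -1) ∧ ((¬(c = 4)) → (((3*vec[0] ≥ 3 → 3*q < c - 17) → mem[q] + 6*q ≠ -1) ∧ ((¬(3*vec[0] ≥ 3 → 3*q < c - 17)) → 6*mem[c + 2] + mem[q] + 2*c ≠ -19)))))
So before the loop: (q ≤ 0 → ((q ≤ 0 → ((q ≤ 0 → ((q ≤ 0 → ((¬(q ≤ 0)) ∧ (c = 4 → mem[q] + 2*m ≠ -1) ∧ ((¬(c = 4)) → (((3*vec[0] ≥ 3 → 3*q < c - 17) → mem[q] + 6*q ≠ -1) ∧ ((¬(3*vec[0] ≥ 3 → 3*q < c - 17)) → 6*mem[c + 2] + mem[q] + 2*c ≠ -19))))) ∧ ((¬(q ≤ 0)) → ((c = 4 → mem[q] + 2*m ≠ -1) ∧ ((¬(c = 4)) → (((3*vec[0] ≥ 3 → 3*q < c - 17) → mem[q] + 6*q ≠ -1) ∧ ((¬(3*vec[0] ≥ 3 → 3*q < c - 17)) → 6*mem[c + 2] + mem[q] + 2*c ≠ -19))))))) ∧ ((¬(q ≤ 0)) → ((c = 4 → mem[q] + 2*m ≠ -1) ∧ ((¬(c = 4)) → (((3*vec[0] ≥ 3 → 3*q < c - 17) → mem[q] + 6*q ≠ -1) ∧ ((¬(3*vec[0] ≥ 3 → 3*q < c - 17)) → 6*mem[c + 2] + mem[q] + 2*c ≠ -19))))))) ∧ ((¬(q ≤ 0)) → ((c = 4 → mem[q] + 2*m ≠ -1) ∧ ((¬(c = 4)) → (((3*vec[0] ≥ 3 → 3*q < c - 17) → mem[q] + 6*q ≠ -1) ∧ ((¬(3*vec[0] ≥ 3 → 3*q < c - 17)) → 6*mem[c + 2] + mem[q] + 2*c ≠ -19))))))) ∧ ((¬(q ≤ 0)) → ((c = 4 → mem[q] + 2*m ≠ -1) ∧ ((¬(c = 4)) → (((3*vec[0] ≥ 3 → 3*q < c - 17) → mem[q] + 6*q ≠ -1) ∧ ((¬(3*vec[0] ≥ 3 → 3*q < c - 17)) → 6*mem[c + 2] + mem[q] + 2*c ≠ -19)))))
Answer: WP = (q ≤ 0 → ((q ≤ 0 → ((q ≤ 0 → ((q ≤ 0 → ((¬(q ≤ 0)) ∧ (c = 4 → mem[q] + 2*m ≠ -1) ∧ ((¬(c = 4)) → (((3*vec[0] ≥ 3 → 3*q < c - 17) → mem[q] + 6*q ≠ -1) ∧ ((¬(3*vec[0] ≥ 3 → 3*q < c - 17)) → 6*mem[c + 2] + mem[q] + 2*c ≠ -19))))) ∧ ((¬(q ≤ 0)) → ((c = 4 → mem[q] + 2*m ≠ -1) ∧ ((¬(c = 4)) → (((3*vec[0] ≥ 3 → 3*q < c - 17) → mem[q] + 6*q ≠ -1) ∧ ((¬(3*vec[0] ≥ 3 → 3*q < c - 17)) → 6*mem[c + 2] + mem[q] + 2*c ≠ -19))))))) ∧ ((¬(q ≤ 0)) → ((c = 4 → mem[q] + 2*m ≠ -1) ∧ ((¬(c = 4)) → (((3*vec[0] ≥ 3 → 3*q < c - 17) → mem[q] + 6*q ≠ -1) ∧ ((¬(3*vec[0] ≥ 3 → 3*q < c - 17)) → 6*mem[c + 2] + mem[q] + 2*c ≠ -19))))))) ∧ ((¬(q ≤ 0)) → ((c = 4 → mem[q] + 2*m ≠ -1) ∧ ((¬(c = 4)) → (((3*vec[0] ≥ 3 → 3*q < c - 17) → mem[q] + 6*q ≠ -1) ∧ ((¬(3*vec[0] ≥ 3 → 3*q < c - 17)) → 6*mem[c + 2] + mem[q] + 2*c ≠ -19))))))) ∧ ((¬(q ≤ 0)) → ((c = 4 → mem[q] + 2*m ≠ -1) ∧ ((¬(c = 4)) → (((3*vec[0] ≥ 3 → 3*q < c - 17) → mem[q] + 6*q ≠ -1) ∧ ((¬(3*vec[0] ≥ 3 → 3*q < c - 17)) → 6*mem[c + 2] + mem[q] + 2*c ≠ -19)))))


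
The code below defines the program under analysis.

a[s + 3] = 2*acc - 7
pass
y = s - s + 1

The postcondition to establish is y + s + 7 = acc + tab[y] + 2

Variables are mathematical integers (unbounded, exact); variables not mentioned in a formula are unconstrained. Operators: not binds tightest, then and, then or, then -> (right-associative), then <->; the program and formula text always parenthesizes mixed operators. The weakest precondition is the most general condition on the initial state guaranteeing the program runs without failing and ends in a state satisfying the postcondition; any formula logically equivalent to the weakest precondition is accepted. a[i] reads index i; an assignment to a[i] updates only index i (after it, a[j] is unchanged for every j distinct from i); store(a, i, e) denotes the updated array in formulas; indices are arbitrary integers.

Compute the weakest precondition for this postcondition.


Working backward. After the program, the postcondition y + s + 7 = acc + tab[y] + 2 must hold; in canonical form it is s + y = tab[y] + acc - 5.
Before y := s - s + 1: s = tab[1] + acc - 6
Before skip: s = tab[1] + acc - 6
Before a[s + 3] := 2*acc - 7: s = tab[1] + acc - 6
Answer: WP = s = tab[1] + acc - 6


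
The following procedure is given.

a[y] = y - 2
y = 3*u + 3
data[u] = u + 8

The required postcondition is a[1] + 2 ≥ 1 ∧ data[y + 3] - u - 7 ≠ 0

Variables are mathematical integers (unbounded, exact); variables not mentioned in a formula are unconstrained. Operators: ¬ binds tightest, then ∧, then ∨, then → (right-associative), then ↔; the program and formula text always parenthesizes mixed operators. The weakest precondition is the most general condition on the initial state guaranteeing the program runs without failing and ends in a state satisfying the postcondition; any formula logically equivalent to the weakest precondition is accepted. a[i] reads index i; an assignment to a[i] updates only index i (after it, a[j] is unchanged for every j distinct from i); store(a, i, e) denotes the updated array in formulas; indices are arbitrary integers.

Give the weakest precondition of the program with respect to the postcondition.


Working backward. After the program, the postcondition a[1] + 2 ≥ 1 ∧ data[y + 3] - u - 7 ≠ 0 must hold; in canonical form it is a[1] ≥ -1 ∧ data[y + 3] ≠ u + 7.
Before data[u] := u + 8: a[1] ≥ -1 ∧ store(data, u, u + 8)[y + 3] ≠ u + 7
Before y := 3*u + 3: a[1] ≥ -1 ∧ store(data, u, u + 8)[3*u + 6] ≠ u + 7
Before a[y] := y - 2: store(a, y, y - 2)[1] ≥ -1 ∧ store(data, u, u + 8)[3*u + 6] ≠ u + 7
Answer: WP = store(a, y, y - 2)[1] ≥ -1 ∧ store(data, u, u + 8)[3*u + 6] ≠ u + 7
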